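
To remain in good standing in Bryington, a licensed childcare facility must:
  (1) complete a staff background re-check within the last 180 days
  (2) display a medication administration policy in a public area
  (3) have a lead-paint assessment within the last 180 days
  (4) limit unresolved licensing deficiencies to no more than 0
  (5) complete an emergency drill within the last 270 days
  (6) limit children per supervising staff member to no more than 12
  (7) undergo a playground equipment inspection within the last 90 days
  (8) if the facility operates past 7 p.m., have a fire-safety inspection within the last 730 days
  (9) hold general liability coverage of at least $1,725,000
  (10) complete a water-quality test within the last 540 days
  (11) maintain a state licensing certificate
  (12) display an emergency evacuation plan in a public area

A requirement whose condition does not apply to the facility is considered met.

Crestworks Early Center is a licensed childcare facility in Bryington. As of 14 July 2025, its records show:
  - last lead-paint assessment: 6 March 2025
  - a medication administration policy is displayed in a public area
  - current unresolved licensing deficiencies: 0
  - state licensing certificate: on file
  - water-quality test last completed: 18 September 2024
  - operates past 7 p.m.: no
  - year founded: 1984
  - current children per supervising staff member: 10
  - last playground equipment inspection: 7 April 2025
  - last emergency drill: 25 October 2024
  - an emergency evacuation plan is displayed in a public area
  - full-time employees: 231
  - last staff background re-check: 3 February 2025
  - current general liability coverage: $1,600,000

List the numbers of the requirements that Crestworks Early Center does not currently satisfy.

7, 9

1. staff background re-check 161 days ago vs limit 180 → met
2. medication administration policy present → met
3. lead-paint assessment 130 days ago vs limit 180 → met
4. unresolved licensing deficiencies 0 ≤ 0 → met
5. emergency drill 262 days ago vs limit 270 → met
6. children per supervising staff member 10 ≤ 12 → met
7. playground equipment inspection 98 days ago vs limit 90 → not met
8. condition 'operates past 7 p.m.' does not hold → requirement n/a → met
9. general liability coverage $1,600,000 < $1,725,000 → not met
10. water-quality test 299 days ago vs limit 540 → met
11. state licensing certificate present → met
12. emergency evacuation plan present → met
Not met: 7, 9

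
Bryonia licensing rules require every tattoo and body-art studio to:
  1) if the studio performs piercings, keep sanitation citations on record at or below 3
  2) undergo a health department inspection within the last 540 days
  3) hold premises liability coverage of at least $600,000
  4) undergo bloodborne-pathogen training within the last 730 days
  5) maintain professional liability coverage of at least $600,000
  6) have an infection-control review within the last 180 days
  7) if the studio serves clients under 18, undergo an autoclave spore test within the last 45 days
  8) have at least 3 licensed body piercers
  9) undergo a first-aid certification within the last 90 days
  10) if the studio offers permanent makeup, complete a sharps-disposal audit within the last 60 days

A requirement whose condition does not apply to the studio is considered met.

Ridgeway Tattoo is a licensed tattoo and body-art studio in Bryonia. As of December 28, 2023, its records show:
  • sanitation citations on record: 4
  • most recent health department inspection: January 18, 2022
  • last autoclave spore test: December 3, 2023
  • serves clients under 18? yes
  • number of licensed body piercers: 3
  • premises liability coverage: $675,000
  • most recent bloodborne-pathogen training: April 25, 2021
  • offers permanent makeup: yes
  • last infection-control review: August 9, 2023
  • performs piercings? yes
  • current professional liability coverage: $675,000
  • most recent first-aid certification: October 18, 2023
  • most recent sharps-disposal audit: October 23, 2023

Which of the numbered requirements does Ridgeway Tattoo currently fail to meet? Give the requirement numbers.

1. condition 'performs piercings' holds; sanitation citations on record 4 > 3 → not met
2. health department inspection 709 days ago vs limit 540 → not met
3. premises liability coverage $675,000 ≥ $600,000 → met
4. bloodborne-pathogen training 977 days ago vs limit 730 → not met
5. professional liability coverage $675,000 ≥ $600,000 → met
6. infection-control review 141 days ago vs limit 180 → met
7. condition 'serves clients under 18' holds; autoclave spore test 25 days ago vs limit 45 → met
8. licensed body piercers 3 ≥ 3 → met
9. first-aid certification 71 days ago vs limit 90 → met
10. condition 'offers permanent makeup' holds; sharps-disposal audit 66 days ago vs limit 60 → not met
Not met: 1, 2, 4, 10

1, 2, 4, 10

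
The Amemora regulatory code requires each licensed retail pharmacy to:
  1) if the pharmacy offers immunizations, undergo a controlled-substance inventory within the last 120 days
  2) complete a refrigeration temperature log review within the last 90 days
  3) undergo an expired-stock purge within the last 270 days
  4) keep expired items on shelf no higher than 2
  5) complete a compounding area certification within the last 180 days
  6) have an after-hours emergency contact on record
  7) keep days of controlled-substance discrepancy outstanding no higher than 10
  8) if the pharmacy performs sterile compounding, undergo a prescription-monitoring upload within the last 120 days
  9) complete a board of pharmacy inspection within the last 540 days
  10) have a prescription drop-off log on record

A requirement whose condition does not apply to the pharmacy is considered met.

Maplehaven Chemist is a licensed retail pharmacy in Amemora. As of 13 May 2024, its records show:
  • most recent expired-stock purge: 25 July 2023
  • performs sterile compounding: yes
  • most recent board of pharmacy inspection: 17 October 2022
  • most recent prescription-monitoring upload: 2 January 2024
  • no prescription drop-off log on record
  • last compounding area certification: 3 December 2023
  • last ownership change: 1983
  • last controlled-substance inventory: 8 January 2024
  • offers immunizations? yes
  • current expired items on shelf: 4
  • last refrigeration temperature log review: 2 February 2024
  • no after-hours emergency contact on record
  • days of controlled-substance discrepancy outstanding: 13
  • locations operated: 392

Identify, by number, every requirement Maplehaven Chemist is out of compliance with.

1, 2, 3, 4, 6, 7, 8, 9, 10

1. condition 'offers immunizations' holds; controlled-substance inventory 126 days ago vs limit 120 → not met
2. refrigeration temperature log review 101 days ago vs limit 90 → not met
3. expired-stock purge 293 days ago vs limit 270 → not met
4. expired items on shelf 4 > 2 → not met
5. compounding area certification 162 days ago vs limit 180 → met
6. after-hours emergency contact absent → not met
7. days of controlled-substance discrepancy outstanding 13 > 10 → not met
8. condition 'performs sterile compounding' holds; prescription-monitoring upload 132 days ago vs limit 120 → not met
9. board of pharmacy inspection 574 days ago vs limit 540 → not met
10. prescription drop-off log absent → not met
Not met: 1, 2, 3, 4, 6, 7, 8, 9, 10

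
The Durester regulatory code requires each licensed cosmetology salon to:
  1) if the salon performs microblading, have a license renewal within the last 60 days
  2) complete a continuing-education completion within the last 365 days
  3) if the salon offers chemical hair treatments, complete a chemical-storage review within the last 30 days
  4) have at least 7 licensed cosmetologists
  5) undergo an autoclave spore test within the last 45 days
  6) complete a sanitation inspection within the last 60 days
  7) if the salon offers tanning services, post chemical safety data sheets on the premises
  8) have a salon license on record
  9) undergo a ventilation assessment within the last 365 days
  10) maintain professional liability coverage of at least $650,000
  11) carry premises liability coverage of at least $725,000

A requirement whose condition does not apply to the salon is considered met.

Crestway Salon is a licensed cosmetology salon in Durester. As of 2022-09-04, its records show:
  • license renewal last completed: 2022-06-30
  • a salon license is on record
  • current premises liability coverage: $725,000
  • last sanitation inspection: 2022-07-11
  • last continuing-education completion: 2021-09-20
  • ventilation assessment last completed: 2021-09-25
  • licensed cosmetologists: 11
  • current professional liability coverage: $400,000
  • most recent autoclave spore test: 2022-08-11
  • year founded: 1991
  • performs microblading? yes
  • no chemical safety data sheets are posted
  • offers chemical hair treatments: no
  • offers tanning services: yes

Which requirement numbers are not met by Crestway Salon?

1, 7, 10

1. condition 'performs microblading' holds; license renewal 66 days ago vs limit 60 → not met
2. continuing-education completion 349 days ago vs limit 365 → met
3. condition 'offers chemical hair treatments' does not hold → requirement n/a → met
4. licensed cosmetologists 11 ≥ 7 → met
5. autoclave spore test 24 days ago vs limit 45 → met
6. sanitation inspection 55 days ago vs limit 60 → met
7. condition 'offers tanning services' holds; chemical safety data sheets absent → not met
8. salon license present → met
9. ventilation assessment 344 days ago vs limit 365 → met
10. professional liability coverage $400,000 < $650,000 → not met
11. premises liability coverage $725,000 ≥ $725,000 → met
Not met: 1, 7, 10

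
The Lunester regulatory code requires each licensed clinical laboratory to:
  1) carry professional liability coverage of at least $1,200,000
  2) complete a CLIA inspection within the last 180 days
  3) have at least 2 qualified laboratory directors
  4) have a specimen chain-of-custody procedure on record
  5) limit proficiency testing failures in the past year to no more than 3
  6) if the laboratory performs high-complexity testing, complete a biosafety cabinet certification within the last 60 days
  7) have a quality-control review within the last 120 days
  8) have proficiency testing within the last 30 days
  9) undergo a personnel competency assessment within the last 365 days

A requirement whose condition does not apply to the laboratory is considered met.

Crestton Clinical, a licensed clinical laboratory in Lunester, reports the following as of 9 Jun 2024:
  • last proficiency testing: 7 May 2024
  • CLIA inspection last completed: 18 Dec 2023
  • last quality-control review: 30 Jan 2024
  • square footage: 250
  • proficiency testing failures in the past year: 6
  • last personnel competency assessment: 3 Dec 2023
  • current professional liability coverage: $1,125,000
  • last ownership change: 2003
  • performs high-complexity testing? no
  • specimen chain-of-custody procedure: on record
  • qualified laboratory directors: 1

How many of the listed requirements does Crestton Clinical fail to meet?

1. professional liability coverage $1,125,000 < $1,200,000 → not met
2. CLIA inspection 174 days ago vs limit 180 → met
3. qualified laboratory directors 1 < 2 → not met
4. specimen chain-of-custody procedure present → met
5. proficiency testing failures in the past year 6 > 3 → not met
6. condition 'performs high-complexity testing' does not hold → requirement n/a → met
7. quality-control review 131 days ago vs limit 120 → not met
8. proficiency testing 33 days ago vs limit 30 → not met
9. personnel competency assessment 189 days ago vs limit 365 → met
Not met: 5 of 9

5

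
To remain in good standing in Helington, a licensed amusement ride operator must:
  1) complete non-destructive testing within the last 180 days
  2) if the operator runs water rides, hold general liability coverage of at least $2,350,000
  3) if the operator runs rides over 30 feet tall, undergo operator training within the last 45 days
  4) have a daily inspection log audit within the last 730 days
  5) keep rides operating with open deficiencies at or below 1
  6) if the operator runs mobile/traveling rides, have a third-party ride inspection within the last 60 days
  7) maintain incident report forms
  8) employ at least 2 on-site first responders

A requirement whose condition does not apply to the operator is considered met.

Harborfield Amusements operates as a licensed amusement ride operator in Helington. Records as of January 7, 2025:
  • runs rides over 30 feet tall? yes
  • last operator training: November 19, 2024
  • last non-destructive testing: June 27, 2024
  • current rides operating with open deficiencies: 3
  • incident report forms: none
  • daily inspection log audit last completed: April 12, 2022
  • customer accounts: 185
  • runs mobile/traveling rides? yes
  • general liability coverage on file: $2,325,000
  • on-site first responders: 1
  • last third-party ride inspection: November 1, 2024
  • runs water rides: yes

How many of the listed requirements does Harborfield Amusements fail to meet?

1. non-destructive testing 194 days ago vs limit 180 → not met
2. condition 'runs water rides' holds; general liability coverage $2,325,000 < $2,350,000 → not met
3. condition 'runs rides over 30 feet tall' holds; operator training 49 days ago vs limit 45 → not met
4. daily inspection log audit 1001 days ago vs limit 730 → not met
5. rides operating with open deficiencies 3 > 1 → not met
6. condition 'runs mobile/traveling rides' holds; third-party ride inspection 67 days ago vs limit 60 → not met
7. incident report forms absent → not met
8. on-site first responders 1 < 2 → not met
Not met: 8 of 8

8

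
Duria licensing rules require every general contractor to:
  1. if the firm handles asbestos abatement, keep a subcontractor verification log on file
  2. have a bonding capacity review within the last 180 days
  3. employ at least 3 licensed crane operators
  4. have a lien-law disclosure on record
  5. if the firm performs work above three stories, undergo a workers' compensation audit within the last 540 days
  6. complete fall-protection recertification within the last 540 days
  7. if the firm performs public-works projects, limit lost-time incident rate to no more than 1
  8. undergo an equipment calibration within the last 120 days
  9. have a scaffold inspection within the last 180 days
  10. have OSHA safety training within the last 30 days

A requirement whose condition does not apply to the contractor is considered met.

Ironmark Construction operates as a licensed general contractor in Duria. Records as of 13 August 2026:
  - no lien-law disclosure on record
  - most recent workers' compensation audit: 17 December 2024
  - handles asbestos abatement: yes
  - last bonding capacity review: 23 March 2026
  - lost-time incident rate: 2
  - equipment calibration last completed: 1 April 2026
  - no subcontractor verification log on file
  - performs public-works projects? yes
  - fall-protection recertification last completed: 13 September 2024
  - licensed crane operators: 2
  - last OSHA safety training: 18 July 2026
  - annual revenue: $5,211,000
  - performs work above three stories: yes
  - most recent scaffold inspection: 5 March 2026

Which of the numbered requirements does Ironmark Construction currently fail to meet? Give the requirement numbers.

1, 3, 4, 5, 6, 7, 8

1. condition 'handles asbestos abatement' holds; subcontractor verification log absent → not met
2. bonding capacity review 143 days ago vs limit 180 → met
3. licensed crane operators 2 < 3 → not met
4. lien-law disclosure absent → not met
5. condition 'performs work above three stories' holds; workers' compensation audit 604 days ago vs limit 540 → not met
6. fall-protection recertification 699 days ago vs limit 540 → not met
7. condition 'performs public-works projects' holds; lost-time incident rate 2 > 1 → not met
8. equipment calibration 134 days ago vs limit 120 → not met
9. scaffold inspection 161 days ago vs limit 180 → met
10. OSHA safety training 26 days ago vs limit 30 → met
Not met: 1, 3, 4, 5, 6, 7, 8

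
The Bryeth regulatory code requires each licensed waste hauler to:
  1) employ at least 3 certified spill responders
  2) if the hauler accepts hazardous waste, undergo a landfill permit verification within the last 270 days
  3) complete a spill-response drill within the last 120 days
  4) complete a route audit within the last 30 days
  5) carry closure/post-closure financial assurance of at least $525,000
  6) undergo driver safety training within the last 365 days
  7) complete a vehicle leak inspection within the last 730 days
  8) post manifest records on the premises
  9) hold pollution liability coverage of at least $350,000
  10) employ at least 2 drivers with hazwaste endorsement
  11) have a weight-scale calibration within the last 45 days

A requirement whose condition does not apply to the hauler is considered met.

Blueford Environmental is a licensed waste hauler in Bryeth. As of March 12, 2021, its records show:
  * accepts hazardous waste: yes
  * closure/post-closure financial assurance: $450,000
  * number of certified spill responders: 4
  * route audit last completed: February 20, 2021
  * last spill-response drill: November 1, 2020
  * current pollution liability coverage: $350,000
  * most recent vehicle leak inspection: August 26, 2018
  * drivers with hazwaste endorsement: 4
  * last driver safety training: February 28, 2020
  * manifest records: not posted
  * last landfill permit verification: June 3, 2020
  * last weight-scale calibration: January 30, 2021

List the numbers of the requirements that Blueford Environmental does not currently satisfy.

1. certified spill responders 4 ≥ 3 → met
2. condition 'accepts hazardous waste' holds; landfill permit verification 282 days ago vs limit 270 → not met
3. spill-response drill 131 days ago vs limit 120 → not met
4. route audit 20 days ago vs limit 30 → met
5. closure/post-closure financial assurance $450,000 < $525,000 → not met
6. driver safety training 378 days ago vs limit 365 → not met
7. vehicle leak inspection 929 days ago vs limit 730 → not met
8. manifest records absent → not met
9. pollution liability coverage $350,000 ≥ $350,000 → met
10. drivers with hazwaste endorsement 4 ≥ 2 → met
11. weight-scale calibration 41 days ago vs limit 45 → met
Not met: 2, 3, 5, 6, 7, 8

2, 3, 5, 6, 7, 8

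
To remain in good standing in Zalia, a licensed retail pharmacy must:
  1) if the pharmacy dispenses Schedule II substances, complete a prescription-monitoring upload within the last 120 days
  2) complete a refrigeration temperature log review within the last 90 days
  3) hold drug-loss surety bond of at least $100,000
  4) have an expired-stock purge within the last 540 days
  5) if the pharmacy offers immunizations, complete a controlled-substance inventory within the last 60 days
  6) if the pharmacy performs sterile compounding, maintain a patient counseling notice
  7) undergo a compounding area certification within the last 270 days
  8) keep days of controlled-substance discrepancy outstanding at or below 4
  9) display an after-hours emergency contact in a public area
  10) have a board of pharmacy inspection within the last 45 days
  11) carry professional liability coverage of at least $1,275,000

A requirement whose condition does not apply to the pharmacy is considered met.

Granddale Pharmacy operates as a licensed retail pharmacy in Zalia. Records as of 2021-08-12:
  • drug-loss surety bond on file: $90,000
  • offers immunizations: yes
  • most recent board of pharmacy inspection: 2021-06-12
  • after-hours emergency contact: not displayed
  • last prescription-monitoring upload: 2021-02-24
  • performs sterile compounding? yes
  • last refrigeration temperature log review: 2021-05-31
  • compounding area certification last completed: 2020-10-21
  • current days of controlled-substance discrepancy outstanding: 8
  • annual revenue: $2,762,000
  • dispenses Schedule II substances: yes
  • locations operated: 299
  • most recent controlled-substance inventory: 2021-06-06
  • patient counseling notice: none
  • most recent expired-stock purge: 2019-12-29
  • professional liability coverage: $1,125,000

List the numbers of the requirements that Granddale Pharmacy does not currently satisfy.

1. condition 'dispenses Schedule II substances' holds; prescription-monitoring upload 169 days ago vs limit 120 → not met
2. refrigeration temperature log review 73 days ago vs limit 90 → met
3. drug-loss surety bond $90,000 < $100,000 → not met
4. expired-stock purge 592 days ago vs limit 540 → not met
5. condition 'offers immunizations' holds; controlled-substance inventory 67 days ago vs limit 60 → not met
6. condition 'performs sterile compounding' holds; patient counseling notice absent → not met
7. compounding area certification 295 days ago vs limit 270 → not met
8. days of controlled-substance discrepancy outstanding 8 > 4 → not met
9. after-hours emergency contact absent → not met
10. board of pharmacy inspection 61 days ago vs limit 45 → not met
11. professional liability coverage $1,125,000 < $1,275,000 → not met
Not met: 1, 3, 4, 5, 6, 7, 8, 9, 10, 11

1, 3, 4, 5, 6, 7, 8, 9, 10, 11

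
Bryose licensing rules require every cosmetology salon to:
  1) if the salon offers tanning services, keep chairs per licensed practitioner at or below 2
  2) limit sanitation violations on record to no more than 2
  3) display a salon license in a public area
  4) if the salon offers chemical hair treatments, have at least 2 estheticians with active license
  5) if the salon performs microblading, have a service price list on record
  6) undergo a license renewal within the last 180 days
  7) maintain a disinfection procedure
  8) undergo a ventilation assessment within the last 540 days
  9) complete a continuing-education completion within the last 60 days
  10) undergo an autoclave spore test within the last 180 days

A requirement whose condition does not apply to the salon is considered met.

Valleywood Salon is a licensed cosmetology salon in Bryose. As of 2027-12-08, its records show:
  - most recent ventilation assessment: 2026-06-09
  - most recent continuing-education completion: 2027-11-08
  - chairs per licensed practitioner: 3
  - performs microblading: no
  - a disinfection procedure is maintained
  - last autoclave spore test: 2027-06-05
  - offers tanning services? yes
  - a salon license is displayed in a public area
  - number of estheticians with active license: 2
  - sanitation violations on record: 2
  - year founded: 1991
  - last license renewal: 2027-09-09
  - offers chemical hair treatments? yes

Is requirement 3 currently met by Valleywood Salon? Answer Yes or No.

Yes

3. salon license present → met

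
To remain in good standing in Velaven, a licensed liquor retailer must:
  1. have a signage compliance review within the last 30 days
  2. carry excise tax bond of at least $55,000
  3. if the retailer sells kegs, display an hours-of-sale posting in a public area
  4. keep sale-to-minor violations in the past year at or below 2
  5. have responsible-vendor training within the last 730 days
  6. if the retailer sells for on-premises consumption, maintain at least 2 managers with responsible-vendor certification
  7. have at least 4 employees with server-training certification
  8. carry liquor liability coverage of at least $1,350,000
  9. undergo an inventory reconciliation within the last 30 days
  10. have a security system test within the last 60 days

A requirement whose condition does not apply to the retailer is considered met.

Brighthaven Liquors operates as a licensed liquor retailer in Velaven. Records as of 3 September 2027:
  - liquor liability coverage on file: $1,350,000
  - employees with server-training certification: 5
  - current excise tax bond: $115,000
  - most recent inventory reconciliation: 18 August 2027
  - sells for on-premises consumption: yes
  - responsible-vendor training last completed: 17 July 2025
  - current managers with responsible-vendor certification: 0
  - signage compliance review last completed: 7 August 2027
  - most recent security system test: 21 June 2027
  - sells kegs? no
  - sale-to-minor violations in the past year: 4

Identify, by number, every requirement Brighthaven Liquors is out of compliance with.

4, 5, 6, 10

1. signage compliance review 27 days ago vs limit 30 → met
2. excise tax bond $115,000 ≥ $55,000 → met
3. condition 'sells kegs' does not hold → requirement n/a → met
4. sale-to-minor violations in the past year 4 > 2 → not met
5. responsible-vendor training 778 days ago vs limit 730 → not met
6. condition 'sells for on-premises consumption' holds; managers with responsible-vendor certification 0 < 2 → not met
7. employees with server-training certification 5 ≥ 4 → met
8. liquor liability coverage $1,350,000 ≥ $1,350,000 → met
9. inventory reconciliation 16 days ago vs limit 30 → met
10. security system test 74 days ago vs limit 60 → not met
Not met: 4, 5, 6, 10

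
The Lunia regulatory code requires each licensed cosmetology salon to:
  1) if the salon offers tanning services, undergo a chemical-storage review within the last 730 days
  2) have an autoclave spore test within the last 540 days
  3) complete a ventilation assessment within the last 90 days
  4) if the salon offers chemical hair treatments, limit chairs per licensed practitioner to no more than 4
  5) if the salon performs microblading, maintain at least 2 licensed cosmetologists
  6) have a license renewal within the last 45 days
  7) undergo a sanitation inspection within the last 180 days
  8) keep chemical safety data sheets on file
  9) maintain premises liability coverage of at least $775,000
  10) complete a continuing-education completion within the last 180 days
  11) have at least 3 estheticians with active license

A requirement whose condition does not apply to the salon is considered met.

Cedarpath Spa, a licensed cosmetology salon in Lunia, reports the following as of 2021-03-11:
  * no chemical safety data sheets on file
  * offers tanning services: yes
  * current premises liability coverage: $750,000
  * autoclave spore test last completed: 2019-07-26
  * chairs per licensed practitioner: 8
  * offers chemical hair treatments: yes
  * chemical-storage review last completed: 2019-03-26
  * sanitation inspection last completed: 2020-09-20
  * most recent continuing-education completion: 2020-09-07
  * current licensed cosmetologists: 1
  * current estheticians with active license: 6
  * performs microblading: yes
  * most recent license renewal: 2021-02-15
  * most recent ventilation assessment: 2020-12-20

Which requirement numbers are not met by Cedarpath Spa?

2, 4, 5, 8, 9, 10

1. condition 'offers tanning services' holds; chemical-storage review 716 days ago vs limit 730 → met
2. autoclave spore test 594 days ago vs limit 540 → not met
3. ventilation assessment 81 days ago vs limit 90 → met
4. condition 'offers chemical hair treatments' holds; chairs per licensed practitioner 8 > 4 → not met
5. condition 'performs microblading' holds; licensed cosmetologists 1 < 2 → not met
6. license renewal 24 days ago vs limit 45 → met
7. sanitation inspection 172 days ago vs limit 180 → met
8. chemical safety data sheets absent → not met
9. premises liability coverage $750,000 < $775,000 → not met
10. continuing-education completion 185 days ago vs limit 180 → not met
11. estheticians with active license 6 ≥ 3 → met
Not met: 2, 4, 5, 8, 9, 10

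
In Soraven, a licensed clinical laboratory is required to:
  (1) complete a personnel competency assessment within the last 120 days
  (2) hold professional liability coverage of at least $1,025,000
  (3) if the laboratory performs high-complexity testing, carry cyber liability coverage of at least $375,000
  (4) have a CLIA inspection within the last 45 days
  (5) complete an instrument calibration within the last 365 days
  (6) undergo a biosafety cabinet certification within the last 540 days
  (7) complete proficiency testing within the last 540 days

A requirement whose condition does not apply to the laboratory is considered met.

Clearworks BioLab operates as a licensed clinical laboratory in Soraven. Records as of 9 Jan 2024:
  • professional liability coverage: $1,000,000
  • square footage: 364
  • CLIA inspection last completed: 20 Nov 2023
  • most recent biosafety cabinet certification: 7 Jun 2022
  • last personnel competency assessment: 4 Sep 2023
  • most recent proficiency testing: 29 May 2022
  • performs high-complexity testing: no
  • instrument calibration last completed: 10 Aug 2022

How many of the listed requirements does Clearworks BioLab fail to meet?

6

1. personnel competency assessment 127 days ago vs limit 120 → not met
2. professional liability coverage $1,000,000 < $1,025,000 → not met
3. condition 'performs high-complexity testing' does not hold → requirement n/a → met
4. CLIA inspection 50 days ago vs limit 45 → not met
5. instrument calibration 517 days ago vs limit 365 → not met
6. biosafety cabinet certification 581 days ago vs limit 540 → not met
7. proficiency testing 590 days ago vs limit 540 → not met
Not met: 6 of 7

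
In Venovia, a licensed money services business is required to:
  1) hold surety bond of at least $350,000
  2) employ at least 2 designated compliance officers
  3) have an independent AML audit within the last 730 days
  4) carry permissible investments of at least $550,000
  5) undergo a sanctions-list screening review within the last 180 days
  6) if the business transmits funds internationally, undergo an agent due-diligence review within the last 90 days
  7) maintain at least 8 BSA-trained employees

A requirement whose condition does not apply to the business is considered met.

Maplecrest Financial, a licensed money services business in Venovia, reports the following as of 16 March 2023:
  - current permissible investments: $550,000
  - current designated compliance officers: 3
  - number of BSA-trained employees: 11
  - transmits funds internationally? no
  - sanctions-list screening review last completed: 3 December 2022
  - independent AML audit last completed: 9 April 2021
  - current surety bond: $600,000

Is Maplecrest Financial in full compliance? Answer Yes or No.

Yes

1. surety bond $600,000 ≥ $350,000 → met
2. designated compliance officers 3 ≥ 2 → met
3. independent AML audit 706 days ago vs limit 730 → met
4. permissible investments $550,000 ≥ $550,000 → met
5. sanctions-list screening review 103 days ago vs limit 180 → met
6. condition 'transmits funds internationally' does not hold → requirement n/a → met
7. BSA-trained employees 11 ≥ 8 → met
All met.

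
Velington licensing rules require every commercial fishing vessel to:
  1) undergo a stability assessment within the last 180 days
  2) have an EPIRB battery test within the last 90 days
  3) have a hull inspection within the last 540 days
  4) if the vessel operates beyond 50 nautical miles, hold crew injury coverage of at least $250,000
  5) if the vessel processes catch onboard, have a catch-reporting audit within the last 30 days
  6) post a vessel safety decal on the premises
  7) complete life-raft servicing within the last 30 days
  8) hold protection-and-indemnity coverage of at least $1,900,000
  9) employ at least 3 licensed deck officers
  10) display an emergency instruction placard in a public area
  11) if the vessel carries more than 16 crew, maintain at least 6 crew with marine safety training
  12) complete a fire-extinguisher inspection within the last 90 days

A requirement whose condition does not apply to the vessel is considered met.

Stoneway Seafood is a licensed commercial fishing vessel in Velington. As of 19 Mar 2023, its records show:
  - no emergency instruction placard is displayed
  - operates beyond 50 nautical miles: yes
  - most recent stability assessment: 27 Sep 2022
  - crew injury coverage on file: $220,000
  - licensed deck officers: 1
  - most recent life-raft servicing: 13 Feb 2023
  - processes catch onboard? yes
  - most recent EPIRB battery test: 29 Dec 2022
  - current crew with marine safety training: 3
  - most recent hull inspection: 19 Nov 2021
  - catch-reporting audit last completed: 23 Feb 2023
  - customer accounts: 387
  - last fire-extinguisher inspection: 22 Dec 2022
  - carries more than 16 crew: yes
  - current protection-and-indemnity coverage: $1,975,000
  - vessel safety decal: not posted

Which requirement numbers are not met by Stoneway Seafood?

1. stability assessment 173 days ago vs limit 180 → met
2. EPIRB battery test 80 days ago vs limit 90 → met
3. hull inspection 485 days ago vs limit 540 → met
4. condition 'operates beyond 50 nautical miles' holds; crew injury coverage $220,000 < $250,000 → not met
5. condition 'processes catch onboard' holds; catch-reporting audit 24 days ago vs limit 30 → met
6. vessel safety decal absent → not met
7. life-raft servicing 34 days ago vs limit 30 → not met
8. protection-and-indemnity coverage $1,975,000 ≥ $1,900,000 → met
9. licensed deck officers 1 < 3 → not met
10. emergency instruction placard absent → not met
11. condition 'carries more than 16 crew' holds; crew with marine safety training 3 < 6 → not met
12. fire-extinguisher inspection 87 days ago vs limit 90 → met
Not met: 4, 6, 7, 9, 10, 11

4, 6, 7, 9, 10, 11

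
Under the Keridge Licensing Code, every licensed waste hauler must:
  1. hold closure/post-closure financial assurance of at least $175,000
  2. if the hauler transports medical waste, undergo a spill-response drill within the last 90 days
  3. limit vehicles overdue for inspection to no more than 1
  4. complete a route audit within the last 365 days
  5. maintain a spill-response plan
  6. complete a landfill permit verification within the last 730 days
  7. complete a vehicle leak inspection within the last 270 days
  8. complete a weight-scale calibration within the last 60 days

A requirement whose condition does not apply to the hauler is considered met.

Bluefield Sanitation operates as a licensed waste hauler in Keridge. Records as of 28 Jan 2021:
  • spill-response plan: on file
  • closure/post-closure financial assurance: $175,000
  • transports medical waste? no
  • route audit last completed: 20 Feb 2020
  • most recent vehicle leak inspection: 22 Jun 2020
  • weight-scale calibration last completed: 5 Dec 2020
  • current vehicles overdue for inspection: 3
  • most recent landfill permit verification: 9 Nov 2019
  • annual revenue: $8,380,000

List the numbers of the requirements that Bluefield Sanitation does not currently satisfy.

3

1. closure/post-closure financial assurance $175,000 ≥ $175,000 → met
2. condition 'transports medical waste' does not hold → requirement n/a → met
3. vehicles overdue for inspection 3 > 1 → not met
4. route audit 343 days ago vs limit 365 → met
5. spill-response plan present → met
6. landfill permit verification 446 days ago vs limit 730 → met
7. vehicle leak inspection 220 days ago vs limit 270 → met
8. weight-scale calibration 54 days ago vs limit 60 → met
Not met: 3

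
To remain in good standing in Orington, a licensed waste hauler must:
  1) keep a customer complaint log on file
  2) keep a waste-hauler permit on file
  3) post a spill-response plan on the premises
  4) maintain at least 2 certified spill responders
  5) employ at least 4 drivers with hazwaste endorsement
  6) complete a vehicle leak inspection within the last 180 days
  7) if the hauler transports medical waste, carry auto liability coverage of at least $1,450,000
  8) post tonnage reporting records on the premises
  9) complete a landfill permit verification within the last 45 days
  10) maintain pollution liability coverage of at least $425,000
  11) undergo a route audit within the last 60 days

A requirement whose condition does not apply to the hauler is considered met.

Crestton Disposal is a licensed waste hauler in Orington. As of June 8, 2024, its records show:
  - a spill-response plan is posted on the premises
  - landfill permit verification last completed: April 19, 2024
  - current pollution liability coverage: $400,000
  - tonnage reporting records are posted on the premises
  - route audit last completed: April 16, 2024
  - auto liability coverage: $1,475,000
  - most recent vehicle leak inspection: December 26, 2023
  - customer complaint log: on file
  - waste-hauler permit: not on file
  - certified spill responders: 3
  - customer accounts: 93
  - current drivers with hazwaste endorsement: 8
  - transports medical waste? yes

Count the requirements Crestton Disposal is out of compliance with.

1. customer complaint log present → met
2. waste-hauler permit absent → not met
3. spill-response plan present → met
4. certified spill responders 3 ≥ 2 → met
5. drivers with hazwaste endorsement 8 ≥ 4 → met
6. vehicle leak inspection 165 days ago vs limit 180 → met
7. condition 'transports medical waste' holds; auto liability coverage $1,475,000 ≥ $1,450,000 → met
8. tonnage reporting records present → met
9. landfill permit verification 50 days ago vs limit 45 → not met
10. pollution liability coverage $400,000 < $425,000 → not met
11. route audit 53 days ago vs limit 60 → met
Not met: 3 of 11

3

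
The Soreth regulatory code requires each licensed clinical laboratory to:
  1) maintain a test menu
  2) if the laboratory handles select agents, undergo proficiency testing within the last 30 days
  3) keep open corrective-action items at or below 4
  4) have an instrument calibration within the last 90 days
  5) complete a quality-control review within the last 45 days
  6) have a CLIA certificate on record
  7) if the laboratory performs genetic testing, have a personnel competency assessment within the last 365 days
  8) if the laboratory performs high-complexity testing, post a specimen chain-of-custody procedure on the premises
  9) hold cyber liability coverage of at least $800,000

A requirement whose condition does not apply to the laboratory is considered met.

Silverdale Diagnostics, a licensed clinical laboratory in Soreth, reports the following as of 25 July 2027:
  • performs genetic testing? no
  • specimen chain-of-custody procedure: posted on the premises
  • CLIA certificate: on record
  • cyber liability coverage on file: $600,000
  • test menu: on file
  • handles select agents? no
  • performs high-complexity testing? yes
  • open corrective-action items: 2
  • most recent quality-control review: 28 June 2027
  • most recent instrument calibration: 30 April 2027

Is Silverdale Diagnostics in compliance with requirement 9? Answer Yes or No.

9. cyber liability coverage $600,000 < $800,000 → not met

No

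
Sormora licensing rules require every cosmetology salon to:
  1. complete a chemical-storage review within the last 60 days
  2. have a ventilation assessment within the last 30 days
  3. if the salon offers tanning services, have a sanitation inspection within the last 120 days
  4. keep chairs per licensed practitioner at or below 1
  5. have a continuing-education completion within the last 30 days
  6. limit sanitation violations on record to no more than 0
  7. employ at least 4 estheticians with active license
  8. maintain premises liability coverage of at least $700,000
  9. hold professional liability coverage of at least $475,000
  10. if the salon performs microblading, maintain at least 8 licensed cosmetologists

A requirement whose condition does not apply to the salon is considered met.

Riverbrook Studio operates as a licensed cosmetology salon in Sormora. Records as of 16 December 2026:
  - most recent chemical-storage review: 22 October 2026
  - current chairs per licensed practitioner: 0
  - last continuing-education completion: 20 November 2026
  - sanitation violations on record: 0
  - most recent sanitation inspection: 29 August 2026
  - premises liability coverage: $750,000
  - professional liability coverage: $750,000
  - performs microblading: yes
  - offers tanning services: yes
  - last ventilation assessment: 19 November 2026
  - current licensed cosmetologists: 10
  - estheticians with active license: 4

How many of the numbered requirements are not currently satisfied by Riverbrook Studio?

1. chemical-storage review 55 days ago vs limit 60 → met
2. ventilation assessment 27 days ago vs limit 30 → met
3. condition 'offers tanning services' holds; sanitation inspection 109 days ago vs limit 120 → met
4. chairs per licensed practitioner 0 ≤ 1 → met
5. continuing-education completion 26 days ago vs limit 30 → met
6. sanitation violations on record 0 ≤ 0 → met
7. estheticians with active license 4 ≥ 4 → met
8. premises liability coverage $750,000 ≥ $700,000 → met
9. professional liability coverage $750,000 ≥ $475,000 → met
10. condition 'performs microblading' holds; licensed cosmetologists 10 ≥ 8 → met
Not met: 0 of 10

0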